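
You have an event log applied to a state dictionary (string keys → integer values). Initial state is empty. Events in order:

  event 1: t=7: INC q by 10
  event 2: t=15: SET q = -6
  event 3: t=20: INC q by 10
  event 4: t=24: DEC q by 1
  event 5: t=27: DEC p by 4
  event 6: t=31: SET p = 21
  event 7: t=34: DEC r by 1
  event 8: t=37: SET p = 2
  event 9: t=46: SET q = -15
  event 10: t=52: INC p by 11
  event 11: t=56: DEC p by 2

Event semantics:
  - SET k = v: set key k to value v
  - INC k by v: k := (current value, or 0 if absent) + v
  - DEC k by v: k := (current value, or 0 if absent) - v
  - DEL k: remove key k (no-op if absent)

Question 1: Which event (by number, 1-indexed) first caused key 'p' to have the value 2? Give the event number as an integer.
Answer: 8

Derivation:
Looking for first event where p becomes 2:
  event 5: p = -4
  event 6: p = 21
  event 7: p = 21
  event 8: p 21 -> 2  <-- first match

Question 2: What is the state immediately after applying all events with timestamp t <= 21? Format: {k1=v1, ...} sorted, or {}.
Answer: {q=4}

Derivation:
Apply events with t <= 21 (3 events):
  after event 1 (t=7: INC q by 10): {q=10}
  after event 2 (t=15: SET q = -6): {q=-6}
  after event 3 (t=20: INC q by 10): {q=4}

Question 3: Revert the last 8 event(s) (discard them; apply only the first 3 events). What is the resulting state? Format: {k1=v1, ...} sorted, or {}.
Keep first 3 events (discard last 8):
  after event 1 (t=7: INC q by 10): {q=10}
  after event 2 (t=15: SET q = -6): {q=-6}
  after event 3 (t=20: INC q by 10): {q=4}

Answer: {q=4}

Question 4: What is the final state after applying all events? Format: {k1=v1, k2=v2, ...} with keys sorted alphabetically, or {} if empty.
Answer: {p=11, q=-15, r=-1}

Derivation:
  after event 1 (t=7: INC q by 10): {q=10}
  after event 2 (t=15: SET q = -6): {q=-6}
  after event 3 (t=20: INC q by 10): {q=4}
  after event 4 (t=24: DEC q by 1): {q=3}
  after event 5 (t=27: DEC p by 4): {p=-4, q=3}
  after event 6 (t=31: SET p = 21): {p=21, q=3}
  after event 7 (t=34: DEC r by 1): {p=21, q=3, r=-1}
  after event 8 (t=37: SET p = 2): {p=2, q=3, r=-1}
  after event 9 (t=46: SET q = -15): {p=2, q=-15, r=-1}
  after event 10 (t=52: INC p by 11): {p=13, q=-15, r=-1}
  after event 11 (t=56: DEC p by 2): {p=11, q=-15, r=-1}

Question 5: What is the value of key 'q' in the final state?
Answer: -15

Derivation:
Track key 'q' through all 11 events:
  event 1 (t=7: INC q by 10): q (absent) -> 10
  event 2 (t=15: SET q = -6): q 10 -> -6
  event 3 (t=20: INC q by 10): q -6 -> 4
  event 4 (t=24: DEC q by 1): q 4 -> 3
  event 5 (t=27: DEC p by 4): q unchanged
  event 6 (t=31: SET p = 21): q unchanged
  event 7 (t=34: DEC r by 1): q unchanged
  event 8 (t=37: SET p = 2): q unchanged
  event 9 (t=46: SET q = -15): q 3 -> -15
  event 10 (t=52: INC p by 11): q unchanged
  event 11 (t=56: DEC p by 2): q unchanged
Final: q = -15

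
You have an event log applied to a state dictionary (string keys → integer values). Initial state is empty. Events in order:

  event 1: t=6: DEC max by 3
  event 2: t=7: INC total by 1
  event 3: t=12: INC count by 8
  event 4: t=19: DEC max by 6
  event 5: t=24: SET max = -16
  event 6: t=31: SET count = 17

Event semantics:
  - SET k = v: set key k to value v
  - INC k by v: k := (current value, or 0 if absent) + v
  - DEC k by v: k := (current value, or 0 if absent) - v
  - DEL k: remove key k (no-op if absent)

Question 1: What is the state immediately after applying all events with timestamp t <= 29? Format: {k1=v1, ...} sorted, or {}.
Answer: {count=8, max=-16, total=1}

Derivation:
Apply events with t <= 29 (5 events):
  after event 1 (t=6: DEC max by 3): {max=-3}
  after event 2 (t=7: INC total by 1): {max=-3, total=1}
  after event 3 (t=12: INC count by 8): {count=8, max=-3, total=1}
  after event 4 (t=19: DEC max by 6): {count=8, max=-9, total=1}
  after event 5 (t=24: SET max = -16): {count=8, max=-16, total=1}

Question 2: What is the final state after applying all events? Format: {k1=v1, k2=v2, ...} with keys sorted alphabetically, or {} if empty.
Answer: {count=17, max=-16, total=1}

Derivation:
  after event 1 (t=6: DEC max by 3): {max=-3}
  after event 2 (t=7: INC total by 1): {max=-3, total=1}
  after event 3 (t=12: INC count by 8): {count=8, max=-3, total=1}
  after event 4 (t=19: DEC max by 6): {count=8, max=-9, total=1}
  after event 5 (t=24: SET max = -16): {count=8, max=-16, total=1}
  after event 6 (t=31: SET count = 17): {count=17, max=-16, total=1}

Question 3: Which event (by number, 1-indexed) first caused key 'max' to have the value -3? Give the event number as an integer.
Answer: 1

Derivation:
Looking for first event where max becomes -3:
  event 1: max (absent) -> -3  <-- first match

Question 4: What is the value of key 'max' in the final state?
Track key 'max' through all 6 events:
  event 1 (t=6: DEC max by 3): max (absent) -> -3
  event 2 (t=7: INC total by 1): max unchanged
  event 3 (t=12: INC count by 8): max unchanged
  event 4 (t=19: DEC max by 6): max -3 -> -9
  event 5 (t=24: SET max = -16): max -9 -> -16
  event 6 (t=31: SET count = 17): max unchanged
Final: max = -16

Answer: -16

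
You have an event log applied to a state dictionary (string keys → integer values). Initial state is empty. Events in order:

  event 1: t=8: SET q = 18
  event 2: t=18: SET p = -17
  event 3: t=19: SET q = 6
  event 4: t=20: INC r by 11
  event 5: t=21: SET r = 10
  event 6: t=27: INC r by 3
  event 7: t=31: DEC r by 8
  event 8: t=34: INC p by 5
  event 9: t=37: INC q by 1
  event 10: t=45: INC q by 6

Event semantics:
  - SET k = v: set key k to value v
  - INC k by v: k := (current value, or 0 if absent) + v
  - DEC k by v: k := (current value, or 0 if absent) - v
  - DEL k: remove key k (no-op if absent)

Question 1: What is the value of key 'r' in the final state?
Answer: 5

Derivation:
Track key 'r' through all 10 events:
  event 1 (t=8: SET q = 18): r unchanged
  event 2 (t=18: SET p = -17): r unchanged
  event 3 (t=19: SET q = 6): r unchanged
  event 4 (t=20: INC r by 11): r (absent) -> 11
  event 5 (t=21: SET r = 10): r 11 -> 10
  event 6 (t=27: INC r by 3): r 10 -> 13
  event 7 (t=31: DEC r by 8): r 13 -> 5
  event 8 (t=34: INC p by 5): r unchanged
  event 9 (t=37: INC q by 1): r unchanged
  event 10 (t=45: INC q by 6): r unchanged
Final: r = 5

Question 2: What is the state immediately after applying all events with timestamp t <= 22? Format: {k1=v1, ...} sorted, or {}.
Apply events with t <= 22 (5 events):
  after event 1 (t=8: SET q = 18): {q=18}
  after event 2 (t=18: SET p = -17): {p=-17, q=18}
  after event 3 (t=19: SET q = 6): {p=-17, q=6}
  after event 4 (t=20: INC r by 11): {p=-17, q=6, r=11}
  after event 5 (t=21: SET r = 10): {p=-17, q=6, r=10}

Answer: {p=-17, q=6, r=10}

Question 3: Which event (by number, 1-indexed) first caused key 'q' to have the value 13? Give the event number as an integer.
Looking for first event where q becomes 13:
  event 1: q = 18
  event 2: q = 18
  event 3: q = 6
  event 4: q = 6
  event 5: q = 6
  event 6: q = 6
  event 7: q = 6
  event 8: q = 6
  event 9: q = 7
  event 10: q 7 -> 13  <-- first match

Answer: 10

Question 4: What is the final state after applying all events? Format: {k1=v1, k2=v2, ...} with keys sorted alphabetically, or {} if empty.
  after event 1 (t=8: SET q = 18): {q=18}
  after event 2 (t=18: SET p = -17): {p=-17, q=18}
  after event 3 (t=19: SET q = 6): {p=-17, q=6}
  after event 4 (t=20: INC r by 11): {p=-17, q=6, r=11}
  after event 5 (t=21: SET r = 10): {p=-17, q=6, r=10}
  after event 6 (t=27: INC r by 3): {p=-17, q=6, r=13}
  after event 7 (t=31: DEC r by 8): {p=-17, q=6, r=5}
  after event 8 (t=34: INC p by 5): {p=-12, q=6, r=5}
  after event 9 (t=37: INC q by 1): {p=-12, q=7, r=5}
  after event 10 (t=45: INC q by 6): {p=-12, q=13, r=5}

Answer: {p=-12, q=13, r=5}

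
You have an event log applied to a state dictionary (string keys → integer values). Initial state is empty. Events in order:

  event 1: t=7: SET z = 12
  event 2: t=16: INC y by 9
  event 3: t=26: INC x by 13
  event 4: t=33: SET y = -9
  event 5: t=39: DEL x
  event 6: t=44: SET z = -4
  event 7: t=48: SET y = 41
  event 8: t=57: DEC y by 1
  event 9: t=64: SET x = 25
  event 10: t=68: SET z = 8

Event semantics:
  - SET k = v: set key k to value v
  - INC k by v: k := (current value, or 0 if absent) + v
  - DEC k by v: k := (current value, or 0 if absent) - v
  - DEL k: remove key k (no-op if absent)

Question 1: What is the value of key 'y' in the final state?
Answer: 40

Derivation:
Track key 'y' through all 10 events:
  event 1 (t=7: SET z = 12): y unchanged
  event 2 (t=16: INC y by 9): y (absent) -> 9
  event 3 (t=26: INC x by 13): y unchanged
  event 4 (t=33: SET y = -9): y 9 -> -9
  event 5 (t=39: DEL x): y unchanged
  event 6 (t=44: SET z = -4): y unchanged
  event 7 (t=48: SET y = 41): y -9 -> 41
  event 8 (t=57: DEC y by 1): y 41 -> 40
  event 9 (t=64: SET x = 25): y unchanged
  event 10 (t=68: SET z = 8): y unchanged
Final: y = 40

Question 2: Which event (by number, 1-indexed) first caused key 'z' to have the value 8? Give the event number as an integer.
Answer: 10

Derivation:
Looking for first event where z becomes 8:
  event 1: z = 12
  event 2: z = 12
  event 3: z = 12
  event 4: z = 12
  event 5: z = 12
  event 6: z = -4
  event 7: z = -4
  event 8: z = -4
  event 9: z = -4
  event 10: z -4 -> 8  <-- first match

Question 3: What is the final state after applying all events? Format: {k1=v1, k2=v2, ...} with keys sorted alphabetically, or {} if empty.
Answer: {x=25, y=40, z=8}

Derivation:
  after event 1 (t=7: SET z = 12): {z=12}
  after event 2 (t=16: INC y by 9): {y=9, z=12}
  after event 3 (t=26: INC x by 13): {x=13, y=9, z=12}
  after event 4 (t=33: SET y = -9): {x=13, y=-9, z=12}
  after event 5 (t=39: DEL x): {y=-9, z=12}
  after event 6 (t=44: SET z = -4): {y=-9, z=-4}
  after event 7 (t=48: SET y = 41): {y=41, z=-4}
  after event 8 (t=57: DEC y by 1): {y=40, z=-4}
  after event 9 (t=64: SET x = 25): {x=25, y=40, z=-4}
  after event 10 (t=68: SET z = 8): {x=25, y=40, z=8}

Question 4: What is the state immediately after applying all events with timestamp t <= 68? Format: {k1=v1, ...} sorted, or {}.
Apply events with t <= 68 (10 events):
  after event 1 (t=7: SET z = 12): {z=12}
  after event 2 (t=16: INC y by 9): {y=9, z=12}
  after event 3 (t=26: INC x by 13): {x=13, y=9, z=12}
  after event 4 (t=33: SET y = -9): {x=13, y=-9, z=12}
  after event 5 (t=39: DEL x): {y=-9, z=12}
  after event 6 (t=44: SET z = -4): {y=-9, z=-4}
  after event 7 (t=48: SET y = 41): {y=41, z=-4}
  after event 8 (t=57: DEC y by 1): {y=40, z=-4}
  after event 9 (t=64: SET x = 25): {x=25, y=40, z=-4}
  after event 10 (t=68: SET z = 8): {x=25, y=40, z=8}

Answer: {x=25, y=40, z=8}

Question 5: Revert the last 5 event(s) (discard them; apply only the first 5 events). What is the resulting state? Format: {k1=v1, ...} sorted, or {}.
Keep first 5 events (discard last 5):
  after event 1 (t=7: SET z = 12): {z=12}
  after event 2 (t=16: INC y by 9): {y=9, z=12}
  after event 3 (t=26: INC x by 13): {x=13, y=9, z=12}
  after event 4 (t=33: SET y = -9): {x=13, y=-9, z=12}
  after event 5 (t=39: DEL x): {y=-9, z=12}

Answer: {y=-9, z=12}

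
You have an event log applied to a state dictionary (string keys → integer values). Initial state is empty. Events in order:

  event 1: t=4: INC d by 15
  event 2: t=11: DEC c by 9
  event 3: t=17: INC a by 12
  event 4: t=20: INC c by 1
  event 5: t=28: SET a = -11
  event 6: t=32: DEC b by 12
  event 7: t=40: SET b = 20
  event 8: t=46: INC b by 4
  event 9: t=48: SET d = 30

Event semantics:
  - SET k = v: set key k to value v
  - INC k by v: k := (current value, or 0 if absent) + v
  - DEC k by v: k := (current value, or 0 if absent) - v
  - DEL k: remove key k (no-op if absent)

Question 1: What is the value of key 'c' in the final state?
Answer: -8

Derivation:
Track key 'c' through all 9 events:
  event 1 (t=4: INC d by 15): c unchanged
  event 2 (t=11: DEC c by 9): c (absent) -> -9
  event 3 (t=17: INC a by 12): c unchanged
  event 4 (t=20: INC c by 1): c -9 -> -8
  event 5 (t=28: SET a = -11): c unchanged
  event 6 (t=32: DEC b by 12): c unchanged
  event 7 (t=40: SET b = 20): c unchanged
  event 8 (t=46: INC b by 4): c unchanged
  event 9 (t=48: SET d = 30): c unchanged
Final: c = -8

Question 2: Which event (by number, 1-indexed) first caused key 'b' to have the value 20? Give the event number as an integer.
Looking for first event where b becomes 20:
  event 6: b = -12
  event 7: b -12 -> 20  <-- first match

Answer: 7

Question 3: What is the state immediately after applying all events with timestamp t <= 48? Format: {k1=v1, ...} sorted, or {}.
Apply events with t <= 48 (9 events):
  after event 1 (t=4: INC d by 15): {d=15}
  after event 2 (t=11: DEC c by 9): {c=-9, d=15}
  after event 3 (t=17: INC a by 12): {a=12, c=-9, d=15}
  after event 4 (t=20: INC c by 1): {a=12, c=-8, d=15}
  after event 5 (t=28: SET a = -11): {a=-11, c=-8, d=15}
  after event 6 (t=32: DEC b by 12): {a=-11, b=-12, c=-8, d=15}
  after event 7 (t=40: SET b = 20): {a=-11, b=20, c=-8, d=15}
  after event 8 (t=46: INC b by 4): {a=-11, b=24, c=-8, d=15}
  after event 9 (t=48: SET d = 30): {a=-11, b=24, c=-8, d=30}

Answer: {a=-11, b=24, c=-8, d=30}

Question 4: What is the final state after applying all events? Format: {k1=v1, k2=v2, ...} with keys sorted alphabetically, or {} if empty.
  after event 1 (t=4: INC d by 15): {d=15}
  after event 2 (t=11: DEC c by 9): {c=-9, d=15}
  after event 3 (t=17: INC a by 12): {a=12, c=-9, d=15}
  after event 4 (t=20: INC c by 1): {a=12, c=-8, d=15}
  after event 5 (t=28: SET a = -11): {a=-11, c=-8, d=15}
  after event 6 (t=32: DEC b by 12): {a=-11, b=-12, c=-8, d=15}
  after event 7 (t=40: SET b = 20): {a=-11, b=20, c=-8, d=15}
  after event 8 (t=46: INC b by 4): {a=-11, b=24, c=-8, d=15}
  after event 9 (t=48: SET d = 30): {a=-11, b=24, c=-8, d=30}

Answer: {a=-11, b=24, c=-8, d=30}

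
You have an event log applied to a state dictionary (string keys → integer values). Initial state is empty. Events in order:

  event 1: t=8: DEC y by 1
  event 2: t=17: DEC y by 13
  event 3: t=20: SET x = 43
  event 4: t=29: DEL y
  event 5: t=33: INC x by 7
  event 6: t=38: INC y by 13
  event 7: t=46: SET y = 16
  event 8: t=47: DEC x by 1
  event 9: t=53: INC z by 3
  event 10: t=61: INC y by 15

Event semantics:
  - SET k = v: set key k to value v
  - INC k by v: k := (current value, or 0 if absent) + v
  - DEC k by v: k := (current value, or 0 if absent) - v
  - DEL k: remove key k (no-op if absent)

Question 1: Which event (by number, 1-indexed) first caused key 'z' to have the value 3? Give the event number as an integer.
Looking for first event where z becomes 3:
  event 9: z (absent) -> 3  <-- first match

Answer: 9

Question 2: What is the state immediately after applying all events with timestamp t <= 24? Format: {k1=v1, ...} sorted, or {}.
Answer: {x=43, y=-14}

Derivation:
Apply events with t <= 24 (3 events):
  after event 1 (t=8: DEC y by 1): {y=-1}
  after event 2 (t=17: DEC y by 13): {y=-14}
  after event 3 (t=20: SET x = 43): {x=43, y=-14}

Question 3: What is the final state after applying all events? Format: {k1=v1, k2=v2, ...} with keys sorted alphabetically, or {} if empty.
Answer: {x=49, y=31, z=3}

Derivation:
  after event 1 (t=8: DEC y by 1): {y=-1}
  after event 2 (t=17: DEC y by 13): {y=-14}
  after event 3 (t=20: SET x = 43): {x=43, y=-14}
  after event 4 (t=29: DEL y): {x=43}
  after event 5 (t=33: INC x by 7): {x=50}
  after event 6 (t=38: INC y by 13): {x=50, y=13}
  after event 7 (t=46: SET y = 16): {x=50, y=16}
  after event 8 (t=47: DEC x by 1): {x=49, y=16}
  after event 9 (t=53: INC z by 3): {x=49, y=16, z=3}
  after event 10 (t=61: INC y by 15): {x=49, y=31, z=3}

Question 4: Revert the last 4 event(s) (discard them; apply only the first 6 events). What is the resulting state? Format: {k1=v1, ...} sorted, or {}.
Keep first 6 events (discard last 4):
  after event 1 (t=8: DEC y by 1): {y=-1}
  after event 2 (t=17: DEC y by 13): {y=-14}
  after event 3 (t=20: SET x = 43): {x=43, y=-14}
  after event 4 (t=29: DEL y): {x=43}
  after event 5 (t=33: INC x by 7): {x=50}
  after event 6 (t=38: INC y by 13): {x=50, y=13}

Answer: {x=50, y=13}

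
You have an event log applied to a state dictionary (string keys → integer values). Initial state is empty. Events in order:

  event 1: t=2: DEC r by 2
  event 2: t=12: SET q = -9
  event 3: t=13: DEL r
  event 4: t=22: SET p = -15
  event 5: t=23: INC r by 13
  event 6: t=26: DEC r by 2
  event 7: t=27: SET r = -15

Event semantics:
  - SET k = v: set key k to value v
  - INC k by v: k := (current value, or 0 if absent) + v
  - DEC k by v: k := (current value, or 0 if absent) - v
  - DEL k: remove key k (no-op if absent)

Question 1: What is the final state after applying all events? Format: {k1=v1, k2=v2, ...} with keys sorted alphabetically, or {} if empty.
  after event 1 (t=2: DEC r by 2): {r=-2}
  after event 2 (t=12: SET q = -9): {q=-9, r=-2}
  after event 3 (t=13: DEL r): {q=-9}
  after event 4 (t=22: SET p = -15): {p=-15, q=-9}
  after event 5 (t=23: INC r by 13): {p=-15, q=-9, r=13}
  after event 6 (t=26: DEC r by 2): {p=-15, q=-9, r=11}
  after event 7 (t=27: SET r = -15): {p=-15, q=-9, r=-15}

Answer: {p=-15, q=-9, r=-15}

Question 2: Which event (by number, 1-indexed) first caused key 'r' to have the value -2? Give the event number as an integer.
Looking for first event where r becomes -2:
  event 1: r (absent) -> -2  <-- first match

Answer: 1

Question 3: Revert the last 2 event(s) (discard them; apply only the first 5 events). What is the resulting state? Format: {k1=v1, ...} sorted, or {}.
Keep first 5 events (discard last 2):
  after event 1 (t=2: DEC r by 2): {r=-2}
  after event 2 (t=12: SET q = -9): {q=-9, r=-2}
  after event 3 (t=13: DEL r): {q=-9}
  after event 4 (t=22: SET p = -15): {p=-15, q=-9}
  after event 5 (t=23: INC r by 13): {p=-15, q=-9, r=13}

Answer: {p=-15, q=-9, r=13}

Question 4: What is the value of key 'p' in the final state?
Track key 'p' through all 7 events:
  event 1 (t=2: DEC r by 2): p unchanged
  event 2 (t=12: SET q = -9): p unchanged
  event 3 (t=13: DEL r): p unchanged
  event 4 (t=22: SET p = -15): p (absent) -> -15
  event 5 (t=23: INC r by 13): p unchanged
  event 6 (t=26: DEC r by 2): p unchanged
  event 7 (t=27: SET r = -15): p unchanged
Final: p = -15

Answer: -15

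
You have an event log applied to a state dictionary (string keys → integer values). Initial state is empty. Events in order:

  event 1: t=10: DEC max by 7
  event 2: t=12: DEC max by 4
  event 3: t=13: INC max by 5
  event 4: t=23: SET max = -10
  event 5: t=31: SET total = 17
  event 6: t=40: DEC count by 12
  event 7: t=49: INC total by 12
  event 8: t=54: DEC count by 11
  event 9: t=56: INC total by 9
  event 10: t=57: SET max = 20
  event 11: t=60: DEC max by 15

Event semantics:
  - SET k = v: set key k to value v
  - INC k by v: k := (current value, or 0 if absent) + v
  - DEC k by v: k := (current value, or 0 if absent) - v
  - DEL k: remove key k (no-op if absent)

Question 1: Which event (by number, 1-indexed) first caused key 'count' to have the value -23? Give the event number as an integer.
Looking for first event where count becomes -23:
  event 6: count = -12
  event 7: count = -12
  event 8: count -12 -> -23  <-- first match

Answer: 8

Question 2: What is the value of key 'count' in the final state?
Answer: -23

Derivation:
Track key 'count' through all 11 events:
  event 1 (t=10: DEC max by 7): count unchanged
  event 2 (t=12: DEC max by 4): count unchanged
  event 3 (t=13: INC max by 5): count unchanged
  event 4 (t=23: SET max = -10): count unchanged
  event 5 (t=31: SET total = 17): count unchanged
  event 6 (t=40: DEC count by 12): count (absent) -> -12
  event 7 (t=49: INC total by 12): count unchanged
  event 8 (t=54: DEC count by 11): count -12 -> -23
  event 9 (t=56: INC total by 9): count unchanged
  event 10 (t=57: SET max = 20): count unchanged
  event 11 (t=60: DEC max by 15): count unchanged
Final: count = -23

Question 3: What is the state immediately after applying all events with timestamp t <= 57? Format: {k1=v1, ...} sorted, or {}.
Answer: {count=-23, max=20, total=38}

Derivation:
Apply events with t <= 57 (10 events):
  after event 1 (t=10: DEC max by 7): {max=-7}
  after event 2 (t=12: DEC max by 4): {max=-11}
  after event 3 (t=13: INC max by 5): {max=-6}
  after event 4 (t=23: SET max = -10): {max=-10}
  after event 5 (t=31: SET total = 17): {max=-10, total=17}
  after event 6 (t=40: DEC count by 12): {count=-12, max=-10, total=17}
  after event 7 (t=49: INC total by 12): {count=-12, max=-10, total=29}
  after event 8 (t=54: DEC count by 11): {count=-23, max=-10, total=29}
  after event 9 (t=56: INC total by 9): {count=-23, max=-10, total=38}
  after event 10 (t=57: SET max = 20): {count=-23, max=20, total=38}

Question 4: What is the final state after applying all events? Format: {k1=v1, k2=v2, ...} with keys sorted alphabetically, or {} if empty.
  after event 1 (t=10: DEC max by 7): {max=-7}
  after event 2 (t=12: DEC max by 4): {max=-11}
  after event 3 (t=13: INC max by 5): {max=-6}
  after event 4 (t=23: SET max = -10): {max=-10}
  after event 5 (t=31: SET total = 17): {max=-10, total=17}
  after event 6 (t=40: DEC count by 12): {count=-12, max=-10, total=17}
  after event 7 (t=49: INC total by 12): {count=-12, max=-10, total=29}
  after event 8 (t=54: DEC count by 11): {count=-23, max=-10, total=29}
  after event 9 (t=56: INC total by 9): {count=-23, max=-10, total=38}
  after event 10 (t=57: SET max = 20): {count=-23, max=20, total=38}
  after event 11 (t=60: DEC max by 15): {count=-23, max=5, total=38}

Answer: {count=-23, max=5, total=38}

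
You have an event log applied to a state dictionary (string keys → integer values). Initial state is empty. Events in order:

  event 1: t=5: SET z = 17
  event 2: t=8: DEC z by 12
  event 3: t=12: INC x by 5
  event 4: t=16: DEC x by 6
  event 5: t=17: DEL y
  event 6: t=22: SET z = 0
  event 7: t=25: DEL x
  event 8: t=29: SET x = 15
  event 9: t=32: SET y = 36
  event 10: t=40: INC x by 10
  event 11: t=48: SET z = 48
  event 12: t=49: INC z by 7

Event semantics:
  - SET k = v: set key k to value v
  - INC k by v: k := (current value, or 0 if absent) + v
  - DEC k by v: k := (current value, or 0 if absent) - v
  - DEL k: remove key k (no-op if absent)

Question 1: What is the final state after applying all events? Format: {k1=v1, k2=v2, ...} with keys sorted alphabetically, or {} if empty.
  after event 1 (t=5: SET z = 17): {z=17}
  after event 2 (t=8: DEC z by 12): {z=5}
  after event 3 (t=12: INC x by 5): {x=5, z=5}
  after event 4 (t=16: DEC x by 6): {x=-1, z=5}
  after event 5 (t=17: DEL y): {x=-1, z=5}
  after event 6 (t=22: SET z = 0): {x=-1, z=0}
  after event 7 (t=25: DEL x): {z=0}
  after event 8 (t=29: SET x = 15): {x=15, z=0}
  after event 9 (t=32: SET y = 36): {x=15, y=36, z=0}
  after event 10 (t=40: INC x by 10): {x=25, y=36, z=0}
  after event 11 (t=48: SET z = 48): {x=25, y=36, z=48}
  after event 12 (t=49: INC z by 7): {x=25, y=36, z=55}

Answer: {x=25, y=36, z=55}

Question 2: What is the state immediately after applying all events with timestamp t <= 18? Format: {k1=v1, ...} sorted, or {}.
Answer: {x=-1, z=5}

Derivation:
Apply events with t <= 18 (5 events):
  after event 1 (t=5: SET z = 17): {z=17}
  after event 2 (t=8: DEC z by 12): {z=5}
  after event 3 (t=12: INC x by 5): {x=5, z=5}
  after event 4 (t=16: DEC x by 6): {x=-1, z=5}
  after event 5 (t=17: DEL y): {x=-1, z=5}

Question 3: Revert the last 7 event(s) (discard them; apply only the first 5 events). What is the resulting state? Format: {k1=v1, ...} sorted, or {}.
Keep first 5 events (discard last 7):
  after event 1 (t=5: SET z = 17): {z=17}
  after event 2 (t=8: DEC z by 12): {z=5}
  after event 3 (t=12: INC x by 5): {x=5, z=5}
  after event 4 (t=16: DEC x by 6): {x=-1, z=5}
  after event 5 (t=17: DEL y): {x=-1, z=5}

Answer: {x=-1, z=5}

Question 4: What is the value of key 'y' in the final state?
Answer: 36

Derivation:
Track key 'y' through all 12 events:
  event 1 (t=5: SET z = 17): y unchanged
  event 2 (t=8: DEC z by 12): y unchanged
  event 3 (t=12: INC x by 5): y unchanged
  event 4 (t=16: DEC x by 6): y unchanged
  event 5 (t=17: DEL y): y (absent) -> (absent)
  event 6 (t=22: SET z = 0): y unchanged
  event 7 (t=25: DEL x): y unchanged
  event 8 (t=29: SET x = 15): y unchanged
  event 9 (t=32: SET y = 36): y (absent) -> 36
  event 10 (t=40: INC x by 10): y unchanged
  event 11 (t=48: SET z = 48): y unchanged
  event 12 (t=49: INC z by 7): y unchanged
Final: y = 36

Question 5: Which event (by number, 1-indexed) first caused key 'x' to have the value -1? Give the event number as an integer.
Looking for first event where x becomes -1:
  event 3: x = 5
  event 4: x 5 -> -1  <-- first match

Answer: 4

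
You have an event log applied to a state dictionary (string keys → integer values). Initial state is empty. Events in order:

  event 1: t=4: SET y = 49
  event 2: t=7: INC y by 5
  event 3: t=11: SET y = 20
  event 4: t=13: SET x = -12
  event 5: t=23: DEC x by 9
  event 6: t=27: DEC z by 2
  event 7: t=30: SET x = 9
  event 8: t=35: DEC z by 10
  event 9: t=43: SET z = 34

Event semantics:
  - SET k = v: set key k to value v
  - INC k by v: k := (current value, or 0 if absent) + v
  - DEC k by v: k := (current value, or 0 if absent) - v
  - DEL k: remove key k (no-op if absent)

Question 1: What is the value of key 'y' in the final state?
Answer: 20

Derivation:
Track key 'y' through all 9 events:
  event 1 (t=4: SET y = 49): y (absent) -> 49
  event 2 (t=7: INC y by 5): y 49 -> 54
  event 3 (t=11: SET y = 20): y 54 -> 20
  event 4 (t=13: SET x = -12): y unchanged
  event 5 (t=23: DEC x by 9): y unchanged
  event 6 (t=27: DEC z by 2): y unchanged
  event 7 (t=30: SET x = 9): y unchanged
  event 8 (t=35: DEC z by 10): y unchanged
  event 9 (t=43: SET z = 34): y unchanged
Final: y = 20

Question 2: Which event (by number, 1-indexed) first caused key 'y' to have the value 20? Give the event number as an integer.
Looking for first event where y becomes 20:
  event 1: y = 49
  event 2: y = 54
  event 3: y 54 -> 20  <-- first match

Answer: 3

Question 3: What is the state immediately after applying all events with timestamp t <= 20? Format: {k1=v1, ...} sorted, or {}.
Apply events with t <= 20 (4 events):
  after event 1 (t=4: SET y = 49): {y=49}
  after event 2 (t=7: INC y by 5): {y=54}
  after event 3 (t=11: SET y = 20): {y=20}
  after event 4 (t=13: SET x = -12): {x=-12, y=20}

Answer: {x=-12, y=20}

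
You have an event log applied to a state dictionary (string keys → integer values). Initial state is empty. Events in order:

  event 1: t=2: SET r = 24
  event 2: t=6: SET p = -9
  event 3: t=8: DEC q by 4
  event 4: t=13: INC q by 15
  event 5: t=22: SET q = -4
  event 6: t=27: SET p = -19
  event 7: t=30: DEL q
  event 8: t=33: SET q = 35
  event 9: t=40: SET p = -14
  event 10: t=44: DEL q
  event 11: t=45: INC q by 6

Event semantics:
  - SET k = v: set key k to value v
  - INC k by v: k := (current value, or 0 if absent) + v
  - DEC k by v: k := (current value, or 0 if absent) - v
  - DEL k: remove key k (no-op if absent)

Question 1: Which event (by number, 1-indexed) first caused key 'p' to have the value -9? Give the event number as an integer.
Answer: 2

Derivation:
Looking for first event where p becomes -9:
  event 2: p (absent) -> -9  <-- first match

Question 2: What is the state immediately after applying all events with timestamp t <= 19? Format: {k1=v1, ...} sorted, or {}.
Apply events with t <= 19 (4 events):
  after event 1 (t=2: SET r = 24): {r=24}
  after event 2 (t=6: SET p = -9): {p=-9, r=24}
  after event 3 (t=8: DEC q by 4): {p=-9, q=-4, r=24}
  after event 4 (t=13: INC q by 15): {p=-9, q=11, r=24}

Answer: {p=-9, q=11, r=24}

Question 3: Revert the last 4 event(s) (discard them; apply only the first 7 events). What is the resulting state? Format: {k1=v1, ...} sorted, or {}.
Answer: {p=-19, r=24}

Derivation:
Keep first 7 events (discard last 4):
  after event 1 (t=2: SET r = 24): {r=24}
  after event 2 (t=6: SET p = -9): {p=-9, r=24}
  after event 3 (t=8: DEC q by 4): {p=-9, q=-4, r=24}
  after event 4 (t=13: INC q by 15): {p=-9, q=11, r=24}
  after event 5 (t=22: SET q = -4): {p=-9, q=-4, r=24}
  after event 6 (t=27: SET p = -19): {p=-19, q=-4, r=24}
  after event 7 (t=30: DEL q): {p=-19, r=24}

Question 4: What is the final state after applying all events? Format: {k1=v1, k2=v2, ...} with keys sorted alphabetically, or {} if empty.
Answer: {p=-14, q=6, r=24}

Derivation:
  after event 1 (t=2: SET r = 24): {r=24}
  after event 2 (t=6: SET p = -9): {p=-9, r=24}
  after event 3 (t=8: DEC q by 4): {p=-9, q=-4, r=24}
  after event 4 (t=13: INC q by 15): {p=-9, q=11, r=24}
  after event 5 (t=22: SET q = -4): {p=-9, q=-4, r=24}
  after event 6 (t=27: SET p = -19): {p=-19, q=-4, r=24}
  after event 7 (t=30: DEL q): {p=-19, r=24}
  after event 8 (t=33: SET q = 35): {p=-19, q=35, r=24}
  after event 9 (t=40: SET p = -14): {p=-14, q=35, r=24}
  after event 10 (t=44: DEL q): {p=-14, r=24}
  after event 11 (t=45: INC q by 6): {p=-14, q=6, r=24}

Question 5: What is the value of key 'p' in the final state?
Track key 'p' through all 11 events:
  event 1 (t=2: SET r = 24): p unchanged
  event 2 (t=6: SET p = -9): p (absent) -> -9
  event 3 (t=8: DEC q by 4): p unchanged
  event 4 (t=13: INC q by 15): p unchanged
  event 5 (t=22: SET q = -4): p unchanged
  event 6 (t=27: SET p = -19): p -9 -> -19
  event 7 (t=30: DEL q): p unchanged
  event 8 (t=33: SET q = 35): p unchanged
  event 9 (t=40: SET p = -14): p -19 -> -14
  event 10 (t=44: DEL q): p unchanged
  event 11 (t=45: INC q by 6): p unchanged
Final: p = -14

Answer: -14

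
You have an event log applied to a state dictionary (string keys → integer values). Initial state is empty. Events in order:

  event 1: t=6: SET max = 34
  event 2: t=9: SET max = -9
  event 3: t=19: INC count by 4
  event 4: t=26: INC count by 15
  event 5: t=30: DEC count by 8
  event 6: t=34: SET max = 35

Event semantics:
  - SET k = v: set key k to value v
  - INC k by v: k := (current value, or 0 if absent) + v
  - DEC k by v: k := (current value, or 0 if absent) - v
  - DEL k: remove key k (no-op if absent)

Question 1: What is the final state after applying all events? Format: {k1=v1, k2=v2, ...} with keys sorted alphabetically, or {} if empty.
Answer: {count=11, max=35}

Derivation:
  after event 1 (t=6: SET max = 34): {max=34}
  after event 2 (t=9: SET max = -9): {max=-9}
  after event 3 (t=19: INC count by 4): {count=4, max=-9}
  after event 4 (t=26: INC count by 15): {count=19, max=-9}
  after event 5 (t=30: DEC count by 8): {count=11, max=-9}
  after event 6 (t=34: SET max = 35): {count=11, max=35}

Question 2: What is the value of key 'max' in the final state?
Answer: 35

Derivation:
Track key 'max' through all 6 events:
  event 1 (t=6: SET max = 34): max (absent) -> 34
  event 2 (t=9: SET max = -9): max 34 -> -9
  event 3 (t=19: INC count by 4): max unchanged
  event 4 (t=26: INC count by 15): max unchanged
  event 5 (t=30: DEC count by 8): max unchanged
  event 6 (t=34: SET max = 35): max -9 -> 35
Final: max = 35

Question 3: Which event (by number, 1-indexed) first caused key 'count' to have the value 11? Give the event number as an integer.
Answer: 5

Derivation:
Looking for first event where count becomes 11:
  event 3: count = 4
  event 4: count = 19
  event 5: count 19 -> 11  <-- first match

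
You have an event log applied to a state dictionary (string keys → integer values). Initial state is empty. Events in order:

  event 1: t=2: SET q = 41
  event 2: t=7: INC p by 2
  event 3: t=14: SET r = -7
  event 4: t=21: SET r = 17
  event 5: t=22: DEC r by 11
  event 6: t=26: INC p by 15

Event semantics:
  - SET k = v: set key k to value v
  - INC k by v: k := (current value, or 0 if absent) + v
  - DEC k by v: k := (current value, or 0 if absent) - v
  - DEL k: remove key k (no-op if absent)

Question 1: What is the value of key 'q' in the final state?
Track key 'q' through all 6 events:
  event 1 (t=2: SET q = 41): q (absent) -> 41
  event 2 (t=7: INC p by 2): q unchanged
  event 3 (t=14: SET r = -7): q unchanged
  event 4 (t=21: SET r = 17): q unchanged
  event 5 (t=22: DEC r by 11): q unchanged
  event 6 (t=26: INC p by 15): q unchanged
Final: q = 41

Answer: 41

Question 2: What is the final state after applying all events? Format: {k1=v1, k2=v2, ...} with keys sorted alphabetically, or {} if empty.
Answer: {p=17, q=41, r=6}

Derivation:
  after event 1 (t=2: SET q = 41): {q=41}
  after event 2 (t=7: INC p by 2): {p=2, q=41}
  after event 3 (t=14: SET r = -7): {p=2, q=41, r=-7}
  after event 4 (t=21: SET r = 17): {p=2, q=41, r=17}
  after event 5 (t=22: DEC r by 11): {p=2, q=41, r=6}
  after event 6 (t=26: INC p by 15): {p=17, q=41, r=6}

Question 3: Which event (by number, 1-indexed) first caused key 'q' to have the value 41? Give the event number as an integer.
Looking for first event where q becomes 41:
  event 1: q (absent) -> 41  <-- first match

Answer: 1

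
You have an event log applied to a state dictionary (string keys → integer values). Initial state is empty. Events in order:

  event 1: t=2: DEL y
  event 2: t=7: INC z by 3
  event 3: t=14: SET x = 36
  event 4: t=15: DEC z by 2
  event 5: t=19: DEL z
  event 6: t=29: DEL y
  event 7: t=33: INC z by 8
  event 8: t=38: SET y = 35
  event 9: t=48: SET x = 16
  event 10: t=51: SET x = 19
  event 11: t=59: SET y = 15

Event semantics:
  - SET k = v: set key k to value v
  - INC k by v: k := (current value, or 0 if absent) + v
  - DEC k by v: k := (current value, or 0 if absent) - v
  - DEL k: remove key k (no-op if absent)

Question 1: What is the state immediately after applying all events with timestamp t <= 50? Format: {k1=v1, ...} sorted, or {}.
Apply events with t <= 50 (9 events):
  after event 1 (t=2: DEL y): {}
  after event 2 (t=7: INC z by 3): {z=3}
  after event 3 (t=14: SET x = 36): {x=36, z=3}
  after event 4 (t=15: DEC z by 2): {x=36, z=1}
  after event 5 (t=19: DEL z): {x=36}
  after event 6 (t=29: DEL y): {x=36}
  after event 7 (t=33: INC z by 8): {x=36, z=8}
  after event 8 (t=38: SET y = 35): {x=36, y=35, z=8}
  after event 9 (t=48: SET x = 16): {x=16, y=35, z=8}

Answer: {x=16, y=35, z=8}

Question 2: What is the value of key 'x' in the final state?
Track key 'x' through all 11 events:
  event 1 (t=2: DEL y): x unchanged
  event 2 (t=7: INC z by 3): x unchanged
  event 3 (t=14: SET x = 36): x (absent) -> 36
  event 4 (t=15: DEC z by 2): x unchanged
  event 5 (t=19: DEL z): x unchanged
  event 6 (t=29: DEL y): x unchanged
  event 7 (t=33: INC z by 8): x unchanged
  event 8 (t=38: SET y = 35): x unchanged
  event 9 (t=48: SET x = 16): x 36 -> 16
  event 10 (t=51: SET x = 19): x 16 -> 19
  event 11 (t=59: SET y = 15): x unchanged
Final: x = 19

Answer: 19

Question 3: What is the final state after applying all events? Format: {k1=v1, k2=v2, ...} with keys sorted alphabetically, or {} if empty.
  after event 1 (t=2: DEL y): {}
  after event 2 (t=7: INC z by 3): {z=3}
  after event 3 (t=14: SET x = 36): {x=36, z=3}
  after event 4 (t=15: DEC z by 2): {x=36, z=1}
  after event 5 (t=19: DEL z): {x=36}
  after event 6 (t=29: DEL y): {x=36}
  after event 7 (t=33: INC z by 8): {x=36, z=8}
  after event 8 (t=38: SET y = 35): {x=36, y=35, z=8}
  after event 9 (t=48: SET x = 16): {x=16, y=35, z=8}
  after event 10 (t=51: SET x = 19): {x=19, y=35, z=8}
  after event 11 (t=59: SET y = 15): {x=19, y=15, z=8}

Answer: {x=19, y=15, z=8}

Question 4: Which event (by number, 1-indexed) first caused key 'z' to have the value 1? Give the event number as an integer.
Answer: 4

Derivation:
Looking for first event where z becomes 1:
  event 2: z = 3
  event 3: z = 3
  event 4: z 3 -> 1  <-- first match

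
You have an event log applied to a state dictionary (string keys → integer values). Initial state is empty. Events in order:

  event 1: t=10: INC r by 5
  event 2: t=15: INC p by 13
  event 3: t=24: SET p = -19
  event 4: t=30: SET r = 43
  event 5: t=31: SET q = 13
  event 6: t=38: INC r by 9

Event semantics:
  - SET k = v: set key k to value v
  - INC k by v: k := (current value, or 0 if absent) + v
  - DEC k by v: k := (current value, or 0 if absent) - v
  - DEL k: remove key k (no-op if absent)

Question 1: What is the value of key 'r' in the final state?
Answer: 52

Derivation:
Track key 'r' through all 6 events:
  event 1 (t=10: INC r by 5): r (absent) -> 5
  event 2 (t=15: INC p by 13): r unchanged
  event 3 (t=24: SET p = -19): r unchanged
  event 4 (t=30: SET r = 43): r 5 -> 43
  event 5 (t=31: SET q = 13): r unchanged
  event 6 (t=38: INC r by 9): r 43 -> 52
Final: r = 52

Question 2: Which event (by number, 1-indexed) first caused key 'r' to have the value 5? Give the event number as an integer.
Looking for first event where r becomes 5:
  event 1: r (absent) -> 5  <-- first match

Answer: 1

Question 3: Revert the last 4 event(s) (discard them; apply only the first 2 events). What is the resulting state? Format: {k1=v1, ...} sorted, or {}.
Keep first 2 events (discard last 4):
  after event 1 (t=10: INC r by 5): {r=5}
  after event 2 (t=15: INC p by 13): {p=13, r=5}

Answer: {p=13, r=5}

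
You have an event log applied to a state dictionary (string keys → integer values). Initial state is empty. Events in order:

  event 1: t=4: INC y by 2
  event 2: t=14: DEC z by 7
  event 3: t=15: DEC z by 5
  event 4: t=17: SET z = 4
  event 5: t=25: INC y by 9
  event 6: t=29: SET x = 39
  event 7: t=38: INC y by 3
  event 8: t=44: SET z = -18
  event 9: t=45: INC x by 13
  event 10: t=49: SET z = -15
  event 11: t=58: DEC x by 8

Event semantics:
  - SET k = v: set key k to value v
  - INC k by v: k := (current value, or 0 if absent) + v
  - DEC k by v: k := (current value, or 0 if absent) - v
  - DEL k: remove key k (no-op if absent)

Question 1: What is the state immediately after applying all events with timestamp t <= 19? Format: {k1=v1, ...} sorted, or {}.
Answer: {y=2, z=4}

Derivation:
Apply events with t <= 19 (4 events):
  after event 1 (t=4: INC y by 2): {y=2}
  after event 2 (t=14: DEC z by 7): {y=2, z=-7}
  after event 3 (t=15: DEC z by 5): {y=2, z=-12}
  after event 4 (t=17: SET z = 4): {y=2, z=4}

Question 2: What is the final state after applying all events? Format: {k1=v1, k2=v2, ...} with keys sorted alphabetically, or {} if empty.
  after event 1 (t=4: INC y by 2): {y=2}
  after event 2 (t=14: DEC z by 7): {y=2, z=-7}
  after event 3 (t=15: DEC z by 5): {y=2, z=-12}
  after event 4 (t=17: SET z = 4): {y=2, z=4}
  after event 5 (t=25: INC y by 9): {y=11, z=4}
  after event 6 (t=29: SET x = 39): {x=39, y=11, z=4}
  after event 7 (t=38: INC y by 3): {x=39, y=14, z=4}
  after event 8 (t=44: SET z = -18): {x=39, y=14, z=-18}
  after event 9 (t=45: INC x by 13): {x=52, y=14, z=-18}
  after event 10 (t=49: SET z = -15): {x=52, y=14, z=-15}
  after event 11 (t=58: DEC x by 8): {x=44, y=14, z=-15}

Answer: {x=44, y=14, z=-15}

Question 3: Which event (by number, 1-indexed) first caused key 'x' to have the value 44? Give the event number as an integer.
Answer: 11

Derivation:
Looking for first event where x becomes 44:
  event 6: x = 39
  event 7: x = 39
  event 8: x = 39
  event 9: x = 52
  event 10: x = 52
  event 11: x 52 -> 44  <-- first match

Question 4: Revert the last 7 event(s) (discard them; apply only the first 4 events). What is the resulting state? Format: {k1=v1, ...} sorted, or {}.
Answer: {y=2, z=4}

Derivation:
Keep first 4 events (discard last 7):
  after event 1 (t=4: INC y by 2): {y=2}
  after event 2 (t=14: DEC z by 7): {y=2, z=-7}
  after event 3 (t=15: DEC z by 5): {y=2, z=-12}
  after event 4 (t=17: SET z = 4): {y=2, z=4}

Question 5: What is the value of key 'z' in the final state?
Track key 'z' through all 11 events:
  event 1 (t=4: INC y by 2): z unchanged
  event 2 (t=14: DEC z by 7): z (absent) -> -7
  event 3 (t=15: DEC z by 5): z -7 -> -12
  event 4 (t=17: SET z = 4): z -12 -> 4
  event 5 (t=25: INC y by 9): z unchanged
  event 6 (t=29: SET x = 39): z unchanged
  event 7 (t=38: INC y by 3): z unchanged
  event 8 (t=44: SET z = -18): z 4 -> -18
  event 9 (t=45: INC x by 13): z unchanged
  event 10 (t=49: SET z = -15): z -18 -> -15
  event 11 (t=58: DEC x by 8): z unchanged
Final: z = -15

Answer: -15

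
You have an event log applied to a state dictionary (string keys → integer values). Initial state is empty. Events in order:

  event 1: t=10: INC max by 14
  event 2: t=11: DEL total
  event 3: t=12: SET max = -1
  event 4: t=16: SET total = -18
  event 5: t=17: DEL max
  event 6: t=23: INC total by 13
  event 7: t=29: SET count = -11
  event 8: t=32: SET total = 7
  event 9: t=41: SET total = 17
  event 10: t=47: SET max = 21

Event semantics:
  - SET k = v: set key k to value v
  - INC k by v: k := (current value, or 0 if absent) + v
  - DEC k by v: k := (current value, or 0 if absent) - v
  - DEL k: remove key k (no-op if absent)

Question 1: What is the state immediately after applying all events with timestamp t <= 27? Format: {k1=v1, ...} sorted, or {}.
Apply events with t <= 27 (6 events):
  after event 1 (t=10: INC max by 14): {max=14}
  after event 2 (t=11: DEL total): {max=14}
  after event 3 (t=12: SET max = -1): {max=-1}
  after event 4 (t=16: SET total = -18): {max=-1, total=-18}
  after event 5 (t=17: DEL max): {total=-18}
  after event 6 (t=23: INC total by 13): {total=-5}

Answer: {total=-5}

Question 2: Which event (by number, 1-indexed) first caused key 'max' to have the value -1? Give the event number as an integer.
Answer: 3

Derivation:
Looking for first event where max becomes -1:
  event 1: max = 14
  event 2: max = 14
  event 3: max 14 -> -1  <-- first match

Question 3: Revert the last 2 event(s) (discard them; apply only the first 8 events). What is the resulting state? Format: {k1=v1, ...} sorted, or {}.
Answer: {count=-11, total=7}

Derivation:
Keep first 8 events (discard last 2):
  after event 1 (t=10: INC max by 14): {max=14}
  after event 2 (t=11: DEL total): {max=14}
  after event 3 (t=12: SET max = -1): {max=-1}
  after event 4 (t=16: SET total = -18): {max=-1, total=-18}
  after event 5 (t=17: DEL max): {total=-18}
  after event 6 (t=23: INC total by 13): {total=-5}
  after event 7 (t=29: SET count = -11): {count=-11, total=-5}
  after event 8 (t=32: SET total = 7): {count=-11, total=7}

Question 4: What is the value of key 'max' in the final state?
Track key 'max' through all 10 events:
  event 1 (t=10: INC max by 14): max (absent) -> 14
  event 2 (t=11: DEL total): max unchanged
  event 3 (t=12: SET max = -1): max 14 -> -1
  event 4 (t=16: SET total = -18): max unchanged
  event 5 (t=17: DEL max): max -1 -> (absent)
  event 6 (t=23: INC total by 13): max unchanged
  event 7 (t=29: SET count = -11): max unchanged
  event 8 (t=32: SET total = 7): max unchanged
  event 9 (t=41: SET total = 17): max unchanged
  event 10 (t=47: SET max = 21): max (absent) -> 21
Final: max = 21

Answer: 21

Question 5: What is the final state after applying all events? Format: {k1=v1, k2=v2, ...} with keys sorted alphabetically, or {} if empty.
  after event 1 (t=10: INC max by 14): {max=14}
  after event 2 (t=11: DEL total): {max=14}
  after event 3 (t=12: SET max = -1): {max=-1}
  after event 4 (t=16: SET total = -18): {max=-1, total=-18}
  after event 5 (t=17: DEL max): {total=-18}
  after event 6 (t=23: INC total by 13): {total=-5}
  after event 7 (t=29: SET count = -11): {count=-11, total=-5}
  after event 8 (t=32: SET total = 7): {count=-11, total=7}
  after event 9 (t=41: SET total = 17): {count=-11, total=17}
  after event 10 (t=47: SET max = 21): {count=-11, max=21, total=17}

Answer: {count=-11, max=21, total=17}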